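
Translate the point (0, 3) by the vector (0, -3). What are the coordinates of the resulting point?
(0, 0)

Translation by (0, -3):
x' = 0 + 0 = 0
y' = 3 + -3 = 0
Homogeneous matrix: [[1, 0, 0], [0, 1, -3], [0, 0, 1]]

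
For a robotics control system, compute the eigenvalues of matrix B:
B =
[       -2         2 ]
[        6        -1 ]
λ = -5, 2

Solve det(B - λI) = 0. For a 2×2 matrix the characteristic equation is λ² - (trace)λ + det = 0.
trace(B) = a + d = -2 - 1 = -3.
det(B) = a*d - b*c = (-2)*(-1) - (2)*(6) = 2 - 12 = -10.
Characteristic equation: λ² - (-3)λ + (-10) = 0.
Discriminant = (-3)² - 4*(-10) = 9 + 40 = 49.
λ = (-3 ± √49) / 2 = (-3 ± 7) / 2 = -5, 2.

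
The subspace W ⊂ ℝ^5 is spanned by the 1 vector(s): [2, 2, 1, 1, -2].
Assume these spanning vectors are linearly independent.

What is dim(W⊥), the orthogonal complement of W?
dim(W⊥) = 4

For any subspace W of ℝ^n, dim(W) + dim(W⊥) = n (the whole-space dimension).
Here the given 1 vectors are linearly independent, so dim(W) = 1.
Thus dim(W⊥) = n - dim(W) = 5 - 1 = 4.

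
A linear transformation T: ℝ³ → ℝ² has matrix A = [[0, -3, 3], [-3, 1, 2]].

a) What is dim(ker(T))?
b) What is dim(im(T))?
dim(ker) = 1, dim(im) = 2

The two rows are not scalar multiples of one another (no single k satisfies row 2 = k × row 1), so they are linearly independent.
Thus rank(A) = 2.
dim(im(T)) = rank(A) = 2.
By the rank-nullity theorem applied to T: ℝ³ → ℝ², rank(A) + nullity(A) = 3 (the domain dimension), so dim(ker(T)) = 3 - 2 = 1.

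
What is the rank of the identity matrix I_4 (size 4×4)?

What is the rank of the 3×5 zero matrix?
rank(I_4) = 4, rank(0) = 0

The identity I_4 has 4 columns that are the standard basis vectors e_1, …, e_4. These are linearly independent, so all 4 columns are pivots and rank(I_4) = 4.
The 3×5 zero matrix has every entry zero, so every row is the zero row and there are no pivots; rank(0) = 0.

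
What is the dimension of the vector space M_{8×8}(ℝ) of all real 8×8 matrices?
Dimension = 64

A real 8×8 matrix is determined by its 8·8 = 64 independent entries.
A standard basis is {E_ij : 1 ≤ i ≤ 8, 1 ≤ j ≤ 8}, where E_ij has a 1 in position (i, j) and 0 elsewhere — there are 64 such matrices, and they are linearly independent and span M_{8×8}(ℝ).
Therefore dim(M_{8×8}(ℝ)) = 64.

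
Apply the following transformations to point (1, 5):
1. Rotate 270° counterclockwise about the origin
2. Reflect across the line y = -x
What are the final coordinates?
(1, -5)

Step 1: Rotate 270° → (5, -1)
Step 2: Reflect across the line y = -x → (1, -5)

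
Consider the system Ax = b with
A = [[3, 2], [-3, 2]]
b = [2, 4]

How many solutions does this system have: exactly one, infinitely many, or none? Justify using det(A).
Exactly one solution

Compute det(A) = (3)*(2) - (2)*(-3) = 12.
Because det(A) ≠ 0, A is invertible and Ax = b has a unique solution for every b (here x = A⁻¹ b).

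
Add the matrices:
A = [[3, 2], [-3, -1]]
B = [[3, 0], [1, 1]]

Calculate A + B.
[[6, 2], [-2, 0]]

Add corresponding elements:
(3)+(3)=6
(2)+(0)=2
(-3)+(1)=-2
(-1)+(1)=0
A + B = [[6, 2], [-2, 0]]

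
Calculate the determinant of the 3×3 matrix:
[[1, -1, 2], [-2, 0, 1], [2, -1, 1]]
1

Expansion along first row:
det = 1·det([[0,1],[-1,1]]) - -1·det([[-2,1],[2,1]]) + 2·det([[-2,0],[2,-1]])
    = 1·(0·1 - 1·-1) - -1·(-2·1 - 1·2) + 2·(-2·-1 - 0·2)
    = 1·1 - -1·-4 + 2·2
    = 1 + -4 + 4 = 1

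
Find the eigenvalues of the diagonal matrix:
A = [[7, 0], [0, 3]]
λ₁ = 7, λ₂ = 3

The characteristic polynomial of A is det(A - λI) = (7 - λ)(3 - λ) = 0.
The roots are λ = 7 and λ = 3, so the eigenvalues are the diagonal entries.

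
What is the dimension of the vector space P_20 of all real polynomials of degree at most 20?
Dimension = 21

A polynomial of degree at most 20 can be written as a₀ + a₁x + a₂x² + … + a_20x^20, with 21 free coefficients a₀, …, a_20.
The set {1, x, x², …, x^20} is a basis: it spans P_20 (every such polynomial is a linear combination of these) and is linearly independent (a polynomial is zero iff all its coefficients are zero).
Therefore dim(P_20) = 20 + 1 = 21.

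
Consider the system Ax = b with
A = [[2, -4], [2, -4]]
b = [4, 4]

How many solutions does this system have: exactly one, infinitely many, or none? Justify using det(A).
Infinitely many solutions

det(A) = (2)*(-4) - (-4)*(2) = 0, so A is singular (column 2 is -2 times column 1).
b = [4, 4] = 2 * column 1 of A, so b lies in the column space of A.
A singular matrix whose right-hand side is in its column space gives a 1-parameter family of solutions — infinitely many.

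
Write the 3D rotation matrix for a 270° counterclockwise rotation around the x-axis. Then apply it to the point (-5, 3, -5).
R = [[1, 0, 0], [0, 0, 1], [0, -1, 0]]; R·(-5, 3, -5) = (-5, -5, -3)

Rotation matrix for 270° around x-axis:
cos(270°) = 0, sin(270°) = -1
R = [[1, 0, 0], [0, 0, 1], [0, -1, 0]]
Apply to (-5, 3, -5): R·[-5, 3, -5]ᵀ = (-5, -5, -3)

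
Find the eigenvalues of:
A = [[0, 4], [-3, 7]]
λ = 3, 4

Solve det(A - λI) = 0. For a 2×2 matrix this is λ² - (trace)λ + det = 0.
trace(A) = 0 + 7 = 7.
det(A) = (0)*(7) - (4)*(-3) = 0 + 12 = 12.
Characteristic equation: λ² - (7)λ + (12) = 0.
Discriminant: (7)² - 4*(12) = 49 - 48 = 1.
Roots: λ = (7 ± √1) / 2 = 3, 4.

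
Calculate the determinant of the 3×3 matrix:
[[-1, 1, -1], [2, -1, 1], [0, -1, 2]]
-1

Expansion along first row:
det = -1·det([[-1,1],[-1,2]]) - 1·det([[2,1],[0,2]]) + -1·det([[2,-1],[0,-1]])
    = -1·(-1·2 - 1·-1) - 1·(2·2 - 1·0) + -1·(2·-1 - -1·0)
    = -1·-1 - 1·4 + -1·-2
    = 1 + -4 + 2 = -1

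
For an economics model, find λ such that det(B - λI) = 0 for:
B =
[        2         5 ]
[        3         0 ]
λ = -3, 5

Solve det(B - λI) = 0. For a 2×2 matrix the characteristic equation is λ² - (trace)λ + det = 0.
trace(B) = a + d = 2 + 0 = 2.
det(B) = a*d - b*c = (2)*(0) - (5)*(3) = 0 - 15 = -15.
Characteristic equation: λ² - (2)λ + (-15) = 0.
Discriminant = (2)² - 4*(-15) = 4 + 60 = 64.
λ = (2 ± √64) / 2 = (2 ± 8) / 2 = -3, 5.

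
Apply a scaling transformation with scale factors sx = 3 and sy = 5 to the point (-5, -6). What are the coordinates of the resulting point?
(-15, -30)

Scaling matrix:
[[3, 0], [0, 5]]
Result: (-5 × 3, -6 × 5) = (-15, -30)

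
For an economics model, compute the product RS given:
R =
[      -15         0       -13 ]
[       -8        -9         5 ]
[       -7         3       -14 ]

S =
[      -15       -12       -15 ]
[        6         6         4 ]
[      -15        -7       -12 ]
RS =
[      420       271       381 ]
[       -9         7        24 ]
[      333       200       285 ]

Matrix multiplication: (RS)[i][j] = sum over k of R[i][k] * S[k][j].
  (RS)[0][0] = (-15)*(-15) + (0)*(6) + (-13)*(-15) = 420
  (RS)[0][1] = (-15)*(-12) + (0)*(6) + (-13)*(-7) = 271
  (RS)[0][2] = (-15)*(-15) + (0)*(4) + (-13)*(-12) = 381
  (RS)[1][0] = (-8)*(-15) + (-9)*(6) + (5)*(-15) = -9
  (RS)[1][1] = (-8)*(-12) + (-9)*(6) + (5)*(-7) = 7
  (RS)[1][2] = (-8)*(-15) + (-9)*(4) + (5)*(-12) = 24
  (RS)[2][0] = (-7)*(-15) + (3)*(6) + (-14)*(-15) = 333
  (RS)[2][1] = (-7)*(-12) + (3)*(6) + (-14)*(-7) = 200
  (RS)[2][2] = (-7)*(-15) + (3)*(4) + (-14)*(-12) = 285
RS =
[      420       271       381 ]
[       -9         7        24 ]
[      333       200       285 ]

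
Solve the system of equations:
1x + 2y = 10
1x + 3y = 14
x = 2, y = 4

Use elimination (row reduction):
Equation 1: 1x + 2y = 10.
Equation 2: 1x + 3y = 14.
Multiply Eq1 by 1 and Eq2 by 1: 1x + 2y = 10;  1x + 3y = 14.
Subtract: (1)y = 4, so y = 4.
Back-substitute into Eq1: 1x + 2*(4) = 10, so x = 2.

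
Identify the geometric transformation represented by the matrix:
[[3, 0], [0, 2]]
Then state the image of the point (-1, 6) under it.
non-uniform scaling by (3, 2); image of (-1, 6) is (-3, 12)

This is diagonal with distinct entries, so it scales the x-axis by 3 and the y-axis by 2.
The matrix [[3, 0], [0, 2]] represents: non-uniform scaling by (3, 2).
Applying it to (-1, 6): [3·-1 + 0·6, 0·-1 + 2·6] = (-3, 12).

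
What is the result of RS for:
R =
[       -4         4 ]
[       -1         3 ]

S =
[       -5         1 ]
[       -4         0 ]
RS =
[        4        -4 ]
[       -7        -1 ]

Matrix multiplication: (RS)[i][j] = sum over k of R[i][k] * S[k][j].
  (RS)[0][0] = (-4)*(-5) + (4)*(-4) = 4
  (RS)[0][1] = (-4)*(1) + (4)*(0) = -4
  (RS)[1][0] = (-1)*(-5) + (3)*(-4) = -7
  (RS)[1][1] = (-1)*(1) + (3)*(0) = -1
RS =
[        4        -4 ]
[       -7        -1 ]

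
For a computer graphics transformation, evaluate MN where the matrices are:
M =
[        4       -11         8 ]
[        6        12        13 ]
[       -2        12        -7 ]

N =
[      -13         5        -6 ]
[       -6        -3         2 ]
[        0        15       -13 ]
MN =
[       14       173      -150 ]
[     -150       189      -181 ]
[      -46      -151       127 ]

Matrix multiplication: (MN)[i][j] = sum over k of M[i][k] * N[k][j].
  (MN)[0][0] = (4)*(-13) + (-11)*(-6) + (8)*(0) = 14
  (MN)[0][1] = (4)*(5) + (-11)*(-3) + (8)*(15) = 173
  (MN)[0][2] = (4)*(-6) + (-11)*(2) + (8)*(-13) = -150
  (MN)[1][0] = (6)*(-13) + (12)*(-6) + (13)*(0) = -150
  (MN)[1][1] = (6)*(5) + (12)*(-3) + (13)*(15) = 189
  (MN)[1][2] = (6)*(-6) + (12)*(2) + (13)*(-13) = -181
  (MN)[2][0] = (-2)*(-13) + (12)*(-6) + (-7)*(0) = -46
  (MN)[2][1] = (-2)*(5) + (12)*(-3) + (-7)*(15) = -151
  (MN)[2][2] = (-2)*(-6) + (12)*(2) + (-7)*(-13) = 127
MN =
[       14       173      -150 ]
[     -150       189      -181 ]
[      -46      -151       127 ]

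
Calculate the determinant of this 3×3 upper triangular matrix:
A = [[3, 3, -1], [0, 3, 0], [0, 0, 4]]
36

The determinant of a triangular matrix is the product of its diagonal entries (the off-diagonal entries above the diagonal do not affect it).
det(A) = (3) * (3) * (4) = 36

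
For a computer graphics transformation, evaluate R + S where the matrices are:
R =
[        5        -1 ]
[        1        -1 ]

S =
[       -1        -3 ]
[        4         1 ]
R + S =
[        4        -4 ]
[        5         0 ]

Matrix addition is elementwise: (R+S)[i][j] = R[i][j] + S[i][j].
  (R+S)[0][0] = (5) + (-1) = 4
  (R+S)[0][1] = (-1) + (-3) = -4
  (R+S)[1][0] = (1) + (4) = 5
  (R+S)[1][1] = (-1) + (1) = 0
R + S =
[        4        -4 ]
[        5         0 ]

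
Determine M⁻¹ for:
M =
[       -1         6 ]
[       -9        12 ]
det(M) = 42
M⁻¹ =
[      2/7      -1/7 ]
[     3/14     -1/42 ]

For a 2×2 matrix M = [[a, b], [c, d]] with det(M) ≠ 0, M⁻¹ = (1/det(M)) * [[d, -b], [-c, a]].
det(M) = (-1)*(12) - (6)*(-9) = -12 + 54 = 42.
M⁻¹ = (1/42) * [[12, -6], [9, -1]].
Dividing each entry by 42 and reducing:
M⁻¹ =
[      2/7      -1/7 ]
[     3/14     -1/42 ]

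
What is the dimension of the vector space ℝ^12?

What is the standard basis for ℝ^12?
Dimension = 12; standard basis = {e_1, e_2, e_3, …, e_12}

ℝ^12 is the space of 12-tuples of real numbers; its dimension is 12.
The standard basis consists of 12 vectors: e_1, e_2, e_3, …, e_12, where e_i is the vector with 1 in position i and 0 elsewhere.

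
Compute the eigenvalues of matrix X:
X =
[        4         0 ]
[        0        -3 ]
λ = -3, 4

Solve det(X - λI) = 0. For a 2×2 matrix the characteristic equation is λ² - (trace)λ + det = 0.
trace(X) = a + d = 4 - 3 = 1.
det(X) = a*d - b*c = (4)*(-3) - (0)*(0) = -12 - 0 = -12.
Characteristic equation: λ² - (1)λ + (-12) = 0.
Discriminant = (1)² - 4*(-12) = 1 + 48 = 49.
λ = (1 ± √49) / 2 = (1 ± 7) / 2 = -3, 4.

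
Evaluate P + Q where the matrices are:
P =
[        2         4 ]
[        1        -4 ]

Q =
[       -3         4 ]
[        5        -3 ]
P + Q =
[       -1         8 ]
[        6        -7 ]

Matrix addition is elementwise: (P+Q)[i][j] = P[i][j] + Q[i][j].
  (P+Q)[0][0] = (2) + (-3) = -1
  (P+Q)[0][1] = (4) + (4) = 8
  (P+Q)[1][0] = (1) + (5) = 6
  (P+Q)[1][1] = (-4) + (-3) = -7
P + Q =
[       -1         8 ]
[        6        -7 ]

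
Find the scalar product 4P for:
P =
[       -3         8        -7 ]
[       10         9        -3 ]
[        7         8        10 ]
4P =
[      -12        32       -28 ]
[       40        36       -12 ]
[       28        32        40 ]

Scalar multiplication is elementwise: (4P)[i][j] = 4 * P[i][j].
  (4P)[0][0] = 4 * (-3) = -12
  (4P)[0][1] = 4 * (8) = 32
  (4P)[0][2] = 4 * (-7) = -28
  (4P)[1][0] = 4 * (10) = 40
  (4P)[1][1] = 4 * (9) = 36
  (4P)[1][2] = 4 * (-3) = -12
  (4P)[2][0] = 4 * (7) = 28
  (4P)[2][1] = 4 * (8) = 32
  (4P)[2][2] = 4 * (10) = 40
4P =
[      -12        32       -28 ]
[       40        36       -12 ]
[       28        32        40 ]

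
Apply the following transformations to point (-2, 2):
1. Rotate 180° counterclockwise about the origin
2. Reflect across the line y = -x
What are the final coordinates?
(2, -2)

Step 1: Rotate 180° → (2, -2)
Step 2: Reflect across the line y = -x → (2, -2)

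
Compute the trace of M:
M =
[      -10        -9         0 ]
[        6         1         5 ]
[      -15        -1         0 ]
tr(M) = -10 + 1 + 0 = -9

The trace of a square matrix is the sum of its diagonal entries.
Diagonal entries of M: M[0][0] = -10, M[1][1] = 1, M[2][2] = 0.
tr(M) = -10 + 1 + 0 = -9.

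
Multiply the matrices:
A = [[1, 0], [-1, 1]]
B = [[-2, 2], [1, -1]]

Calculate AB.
[[-2, 2], [3, -3]]

Each entry (i,j) of AB = sum over k of A[i][k]*B[k][j].
(AB)[0][0] = (1)*(-2) + (0)*(1) = -2
(AB)[0][1] = (1)*(2) + (0)*(-1) = 2
(AB)[1][0] = (-1)*(-2) + (1)*(1) = 3
(AB)[1][1] = (-1)*(2) + (1)*(-1) = -3
AB = [[-2, 2], [3, -3]]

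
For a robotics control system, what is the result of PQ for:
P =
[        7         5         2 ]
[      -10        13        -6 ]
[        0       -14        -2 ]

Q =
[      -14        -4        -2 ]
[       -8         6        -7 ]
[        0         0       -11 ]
PQ =
[     -138         2       -71 ]
[       36       118        -5 ]
[      112       -84       120 ]

Matrix multiplication: (PQ)[i][j] = sum over k of P[i][k] * Q[k][j].
  (PQ)[0][0] = (7)*(-14) + (5)*(-8) + (2)*(0) = -138
  (PQ)[0][1] = (7)*(-4) + (5)*(6) + (2)*(0) = 2
  (PQ)[0][2] = (7)*(-2) + (5)*(-7) + (2)*(-11) = -71
  (PQ)[1][0] = (-10)*(-14) + (13)*(-8) + (-6)*(0) = 36
  (PQ)[1][1] = (-10)*(-4) + (13)*(6) + (-6)*(0) = 118
  (PQ)[1][2] = (-10)*(-2) + (13)*(-7) + (-6)*(-11) = -5
  (PQ)[2][0] = (0)*(-14) + (-14)*(-8) + (-2)*(0) = 112
  (PQ)[2][1] = (0)*(-4) + (-14)*(6) + (-2)*(0) = -84
  (PQ)[2][2] = (0)*(-2) + (-14)*(-7) + (-2)*(-11) = 120
PQ =
[     -138         2       -71 ]
[       36       118        -5 ]
[      112       -84       120 ]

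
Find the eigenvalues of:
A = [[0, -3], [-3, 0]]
λ = -3, 3

Solve det(A - λI) = 0. For a 2×2 matrix this is λ² - (trace)λ + det = 0.
trace(A) = 0 + 0 = 0.
det(A) = (0)*(0) - (-3)*(-3) = 0 - 9 = -9.
Characteristic equation: λ² - (0)λ + (-9) = 0.
Discriminant: (0)² - 4*(-9) = 0 + 36 = 36.
Roots: λ = (0 ± √36) / 2 = -3, 3.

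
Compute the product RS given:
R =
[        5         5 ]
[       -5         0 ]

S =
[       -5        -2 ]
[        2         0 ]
RS =
[      -15       -10 ]
[       25        10 ]

Matrix multiplication: (RS)[i][j] = sum over k of R[i][k] * S[k][j].
  (RS)[0][0] = (5)*(-5) + (5)*(2) = -15
  (RS)[0][1] = (5)*(-2) + (5)*(0) = -10
  (RS)[1][0] = (-5)*(-5) + (0)*(2) = 25
  (RS)[1][1] = (-5)*(-2) + (0)*(0) = 10
RS =
[      -15       -10 ]
[       25        10 ]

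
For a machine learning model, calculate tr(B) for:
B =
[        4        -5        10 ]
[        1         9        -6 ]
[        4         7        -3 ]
tr(B) = 4 + 9 - 3 = 10

The trace of a square matrix is the sum of its diagonal entries.
Diagonal entries of B: B[0][0] = 4, B[1][1] = 9, B[2][2] = -3.
tr(B) = 4 + 9 - 3 = 10.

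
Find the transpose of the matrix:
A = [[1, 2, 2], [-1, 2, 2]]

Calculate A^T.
[[1, -1], [2, 2], [2, 2]]

The transpose sends entry (i,j) to (j,i); rows become columns.
Row 0 of A: [1, 2, 2] -> column 0 of A^T.
Row 1 of A: [-1, 2, 2] -> column 1 of A^T.
A^T = [[1, -1], [2, 2], [2, 2]]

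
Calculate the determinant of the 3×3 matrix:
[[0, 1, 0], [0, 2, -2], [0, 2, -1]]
0

Expansion along first row:
det = 0·det([[2,-2],[2,-1]]) - 1·det([[0,-2],[0,-1]]) + 0·det([[0,2],[0,2]])
    = 0·(2·-1 - -2·2) - 1·(0·-1 - -2·0) + 0·(0·2 - 2·0)
    = 0·2 - 1·0 + 0·0
    = 0 + 0 + 0 = 0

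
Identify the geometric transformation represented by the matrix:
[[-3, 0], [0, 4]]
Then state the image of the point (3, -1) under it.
non-uniform scaling by (-3, 4); image of (3, -1) is (-9, -4)

This is diagonal with distinct entries, so it scales the x-axis by -3 and the y-axis by 4.
The matrix [[-3, 0], [0, 4]] represents: non-uniform scaling by (-3, 4).
Applying it to (3, -1): [-3·3 + 0·-1, 0·3 + 4·-1] = (-9, -4).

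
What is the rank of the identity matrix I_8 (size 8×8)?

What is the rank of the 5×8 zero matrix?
rank(I_8) = 8, rank(0) = 0

The identity I_8 has 8 columns that are the standard basis vectors e_1, …, e_8. These are linearly independent, so all 8 columns are pivots and rank(I_8) = 8.
The 5×8 zero matrix has every entry zero, so every row is the zero row and there are no pivots; rank(0) = 0.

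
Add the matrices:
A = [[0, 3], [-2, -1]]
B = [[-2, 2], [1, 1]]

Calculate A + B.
[[-2, 5], [-1, 0]]

Add corresponding elements:
(0)+(-2)=-2
(3)+(2)=5
(-2)+(1)=-1
(-1)+(1)=0
A + B = [[-2, 5], [-1, 0]]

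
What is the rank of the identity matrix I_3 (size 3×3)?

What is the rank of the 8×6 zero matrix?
rank(I_3) = 3, rank(0) = 0

The identity I_3 has 3 columns that are the standard basis vectors e_1, …, e_3. These are linearly independent, so all 3 columns are pivots and rank(I_3) = 3.
The 8×6 zero matrix has every entry zero, so every row is the zero row and there are no pivots; rank(0) = 0.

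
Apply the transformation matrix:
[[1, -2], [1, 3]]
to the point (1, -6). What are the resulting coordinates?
(13, -17)

Matrix multiplication:
[[1, -2], [1, 3]] × [1, -6]ᵀ
= [1×1 + -2×-6, 1×1 + 3×-6]ᵀ
= [13.0000, -17.0000]ᵀ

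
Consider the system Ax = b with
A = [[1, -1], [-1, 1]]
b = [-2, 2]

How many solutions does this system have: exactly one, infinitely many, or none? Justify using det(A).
Infinitely many solutions

det(A) = (1)*(1) - (-1)*(-1) = 0, so A is singular (column 2 is -1 times column 1).
b = [-2, 2] = -2 * column 1 of A, so b lies in the column space of A.
A singular matrix whose right-hand side is in its column space gives a 1-parameter family of solutions — infinitely many.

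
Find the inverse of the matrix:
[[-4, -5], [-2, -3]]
[[-3/2, 5/2], [1, -2]]

For [[a,b],[c,d]], inverse = (1/det)·[[d,-b],[-c,a]]
det = -4·-3 - -5·-2 = 2
Inverse = (1/2)·[[-3, 5], [2, -4]]
        = [[-3/2, 5/2], [1, -2]]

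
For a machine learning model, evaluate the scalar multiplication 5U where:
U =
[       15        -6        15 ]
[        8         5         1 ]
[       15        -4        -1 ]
5U =
[       75       -30        75 ]
[       40        25         5 ]
[       75       -20        -5 ]

Scalar multiplication is elementwise: (5U)[i][j] = 5 * U[i][j].
  (5U)[0][0] = 5 * (15) = 75
  (5U)[0][1] = 5 * (-6) = -30
  (5U)[0][2] = 5 * (15) = 75
  (5U)[1][0] = 5 * (8) = 40
  (5U)[1][1] = 5 * (5) = 25
  (5U)[1][2] = 5 * (1) = 5
  (5U)[2][0] = 5 * (15) = 75
  (5U)[2][1] = 5 * (-4) = -20
  (5U)[2][2] = 5 * (-1) = -5
5U =
[       75       -30        75 ]
[       40        25         5 ]
[       75       -20        -5 ]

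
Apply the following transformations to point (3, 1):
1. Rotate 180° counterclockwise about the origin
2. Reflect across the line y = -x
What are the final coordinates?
(1, 3)

Step 1: Rotate 180° → (-3, -1)
Step 2: Reflect across the line y = -x → (1, 3)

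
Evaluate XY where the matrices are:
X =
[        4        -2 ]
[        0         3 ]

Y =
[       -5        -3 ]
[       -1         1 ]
XY =
[      -18       -14 ]
[       -3         3 ]

Matrix multiplication: (XY)[i][j] = sum over k of X[i][k] * Y[k][j].
  (XY)[0][0] = (4)*(-5) + (-2)*(-1) = -18
  (XY)[0][1] = (4)*(-3) + (-2)*(1) = -14
  (XY)[1][0] = (0)*(-5) + (3)*(-1) = -3
  (XY)[1][1] = (0)*(-3) + (3)*(1) = 3
XY =
[      -18       -14 ]
[       -3         3 ]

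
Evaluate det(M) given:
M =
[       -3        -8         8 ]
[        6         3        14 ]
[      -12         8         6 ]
det(M) = 2586

Expand along row 0 (cofactor expansion): det(M) = a*(e*i - f*h) - b*(d*i - f*g) + c*(d*h - e*g), where the 3×3 is [[a, b, c], [d, e, f], [g, h, i]].
Minor M_00 = (3)*(6) - (14)*(8) = 18 - 112 = -94.
Minor M_01 = (6)*(6) - (14)*(-12) = 36 + 168 = 204.
Minor M_02 = (6)*(8) - (3)*(-12) = 48 + 36 = 84.
det(M) = (-3)*(-94) - (-8)*(204) + (8)*(84) = 282 + 1632 + 672 = 2586.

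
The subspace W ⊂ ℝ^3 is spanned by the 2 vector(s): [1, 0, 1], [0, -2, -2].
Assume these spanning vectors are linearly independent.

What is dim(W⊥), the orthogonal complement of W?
dim(W⊥) = 1

For any subspace W of ℝ^n, dim(W) + dim(W⊥) = n (the whole-space dimension).
Here the given 2 vectors are linearly independent, so dim(W) = 2.
Thus dim(W⊥) = n - dim(W) = 3 - 2 = 1.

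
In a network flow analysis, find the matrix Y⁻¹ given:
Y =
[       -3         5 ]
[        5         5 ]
det(Y) = -40
Y⁻¹ =
[     -1/8       1/8 ]
[      1/8      3/40 ]

For a 2×2 matrix Y = [[a, b], [c, d]] with det(Y) ≠ 0, Y⁻¹ = (1/det(Y)) * [[d, -b], [-c, a]].
det(Y) = (-3)*(5) - (5)*(5) = -15 - 25 = -40.
Y⁻¹ = (1/-40) * [[5, -5], [-5, -3]].
Dividing each entry by -40 and reducing:
Y⁻¹ =
[     -1/8       1/8 ]
[      1/8      3/40 ]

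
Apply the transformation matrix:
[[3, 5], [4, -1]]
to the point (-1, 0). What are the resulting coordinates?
(-3, -4)

Matrix multiplication:
[[3, 5], [4, -1]] × [-1, 0]ᵀ
= [3×-1 + 5×0, 4×-1 + -1×0]ᵀ
= [-3.0000, -4.0000]ᵀ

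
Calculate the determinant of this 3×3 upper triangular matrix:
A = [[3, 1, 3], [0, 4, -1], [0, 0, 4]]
48

The determinant of a triangular matrix is the product of its diagonal entries (the off-diagonal entries above the diagonal do not affect it).
det(A) = (3) * (4) * (4) = 48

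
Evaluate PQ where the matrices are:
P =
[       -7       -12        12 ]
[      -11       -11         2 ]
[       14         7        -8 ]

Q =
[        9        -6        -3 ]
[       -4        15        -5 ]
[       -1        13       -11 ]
PQ =
[      -27        18       -51 ]
[      -57       -73        66 ]
[      106       -83        11 ]

Matrix multiplication: (PQ)[i][j] = sum over k of P[i][k] * Q[k][j].
  (PQ)[0][0] = (-7)*(9) + (-12)*(-4) + (12)*(-1) = -27
  (PQ)[0][1] = (-7)*(-6) + (-12)*(15) + (12)*(13) = 18
  (PQ)[0][2] = (-7)*(-3) + (-12)*(-5) + (12)*(-11) = -51
  (PQ)[1][0] = (-11)*(9) + (-11)*(-4) + (2)*(-1) = -57
  (PQ)[1][1] = (-11)*(-6) + (-11)*(15) + (2)*(13) = -73
  (PQ)[1][2] = (-11)*(-3) + (-11)*(-5) + (2)*(-11) = 66
  (PQ)[2][0] = (14)*(9) + (7)*(-4) + (-8)*(-1) = 106
  (PQ)[2][1] = (14)*(-6) + (7)*(15) + (-8)*(13) = -83
  (PQ)[2][2] = (14)*(-3) + (7)*(-5) + (-8)*(-11) = 11
PQ =
[      -27        18       -51 ]
[      -57       -73        66 ]
[      106       -83        11 ]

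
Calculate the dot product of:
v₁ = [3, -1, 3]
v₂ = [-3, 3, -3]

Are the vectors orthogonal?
-21, No

The dot product is the sum of products of corresponding components.
v₁·v₂ = (3)*(-3) + (-1)*(3) + (3)*(-3) = -9 - 3 - 9 = -21.
Two vectors are orthogonal iff their dot product is 0; here the dot product is -21, so the vectors are not orthogonal.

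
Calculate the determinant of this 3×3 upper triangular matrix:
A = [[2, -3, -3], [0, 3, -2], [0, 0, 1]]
6

The determinant of a triangular matrix is the product of its diagonal entries (the off-diagonal entries above the diagonal do not affect it).
det(A) = (2) * (3) * (1) = 6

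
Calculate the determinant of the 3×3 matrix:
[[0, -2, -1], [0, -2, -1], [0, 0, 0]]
0

Expansion along first row:
det = 0·det([[-2,-1],[0,0]]) - -2·det([[0,-1],[0,0]]) + -1·det([[0,-2],[0,0]])
    = 0·(-2·0 - -1·0) - -2·(0·0 - -1·0) + -1·(0·0 - -2·0)
    = 0·0 - -2·0 + -1·0
    = 0 + 0 + 0 = 0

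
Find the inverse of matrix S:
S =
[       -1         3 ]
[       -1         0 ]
det(S) = 3
S⁻¹ =
[        0        -1 ]
[      1/3      -1/3 ]

For a 2×2 matrix S = [[a, b], [c, d]] with det(S) ≠ 0, S⁻¹ = (1/det(S)) * [[d, -b], [-c, a]].
det(S) = (-1)*(0) - (3)*(-1) = 0 + 3 = 3.
S⁻¹ = (1/3) * [[0, -3], [1, -1]].
Dividing each entry by 3 and reducing:
S⁻¹ =
[        0        -1 ]
[      1/3      -1/3 ]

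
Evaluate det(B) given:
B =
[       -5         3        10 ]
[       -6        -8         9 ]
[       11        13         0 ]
det(B) = 982

Expand along row 0 (cofactor expansion): det(B) = a*(e*i - f*h) - b*(d*i - f*g) + c*(d*h - e*g), where the 3×3 is [[a, b, c], [d, e, f], [g, h, i]].
Minor M_00 = (-8)*(0) - (9)*(13) = 0 - 117 = -117.
Minor M_01 = (-6)*(0) - (9)*(11) = 0 - 99 = -99.
Minor M_02 = (-6)*(13) - (-8)*(11) = -78 + 88 = 10.
det(B) = (-5)*(-117) - (3)*(-99) + (10)*(10) = 585 + 297 + 100 = 982.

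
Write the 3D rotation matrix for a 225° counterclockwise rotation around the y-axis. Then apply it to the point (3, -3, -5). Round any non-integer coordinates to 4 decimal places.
R = [[-√2/2, 0, -√2/2], [0, 1, 0], [√2/2, 0, -√2/2]]; R·(3, -3, -5) = (1.4142, -3.0000, 5.6569)

Rotation matrix for 225° around y-axis:
cos(225°) = -√2/2, sin(225°) = -√2/2
R = [[-√2/2, 0, -√2/2], [0, 1, 0], [√2/2, 0, -√2/2]]
Apply to (3, -3, -5): R·[3, -3, -5]ᵀ = (1.4142, -3.0000, 5.6569)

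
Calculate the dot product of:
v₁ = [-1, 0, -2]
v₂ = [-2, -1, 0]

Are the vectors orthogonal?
2, No

The dot product is the sum of products of corresponding components.
v₁·v₂ = (-1)*(-2) + (0)*(-1) + (-2)*(0) = 2 + 0 + 0 = 2.
Two vectors are orthogonal iff their dot product is 0; here the dot product is 2, so the vectors are not orthogonal.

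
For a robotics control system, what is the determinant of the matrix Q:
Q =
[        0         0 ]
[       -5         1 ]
det(Q) = 0

For a 2×2 matrix [[a, b], [c, d]], det = a*d - b*c.
det(Q) = (0)*(1) - (0)*(-5) = 0 - 0 = 0.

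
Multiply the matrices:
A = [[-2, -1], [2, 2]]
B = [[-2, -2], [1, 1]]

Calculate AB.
[[3, 3], [-2, -2]]

Each entry (i,j) of AB = sum over k of A[i][k]*B[k][j].
(AB)[0][0] = (-2)*(-2) + (-1)*(1) = 3
(AB)[0][1] = (-2)*(-2) + (-1)*(1) = 3
(AB)[1][0] = (2)*(-2) + (2)*(1) = -2
(AB)[1][1] = (2)*(-2) + (2)*(1) = -2
AB = [[3, 3], [-2, -2]]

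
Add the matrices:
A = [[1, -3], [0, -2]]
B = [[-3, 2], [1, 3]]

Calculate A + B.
[[-2, -1], [1, 1]]

Add corresponding elements:
(1)+(-3)=-2
(-3)+(2)=-1
(0)+(1)=1
(-2)+(3)=1
A + B = [[-2, -1], [1, 1]]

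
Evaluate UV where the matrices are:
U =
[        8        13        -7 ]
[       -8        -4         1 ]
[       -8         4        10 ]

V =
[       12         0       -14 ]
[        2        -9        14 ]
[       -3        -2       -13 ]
UV =
[      143      -103       161 ]
[     -107        34        43 ]
[     -118       -56        38 ]

Matrix multiplication: (UV)[i][j] = sum over k of U[i][k] * V[k][j].
  (UV)[0][0] = (8)*(12) + (13)*(2) + (-7)*(-3) = 143
  (UV)[0][1] = (8)*(0) + (13)*(-9) + (-7)*(-2) = -103
  (UV)[0][2] = (8)*(-14) + (13)*(14) + (-7)*(-13) = 161
  (UV)[1][0] = (-8)*(12) + (-4)*(2) + (1)*(-3) = -107
  (UV)[1][1] = (-8)*(0) + (-4)*(-9) + (1)*(-2) = 34
  (UV)[1][2] = (-8)*(-14) + (-4)*(14) + (1)*(-13) = 43
  (UV)[2][0] = (-8)*(12) + (4)*(2) + (10)*(-3) = -118
  (UV)[2][1] = (-8)*(0) + (4)*(-9) + (10)*(-2) = -56
  (UV)[2][2] = (-8)*(-14) + (4)*(14) + (10)*(-13) = 38
UV =
[      143      -103       161 ]
[     -107        34        43 ]
[     -118       -56        38 ]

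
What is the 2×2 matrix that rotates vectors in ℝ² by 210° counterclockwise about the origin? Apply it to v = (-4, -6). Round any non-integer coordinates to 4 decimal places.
R = [[-√3/2, 1/2], [-1/2, -√3/2]]; R·v = (0.4641, 7.1962)

A counterclockwise rotation by angle θ in ℝ² has matrix R(θ) = [[cos θ, -sin θ], [sin θ, cos θ]].
For θ = 210°: cos θ = -√3/2, sin θ = -1/2.
R(210°) = [[-√3/2, 1/2], [-1/2, -√3/2]].
R·v = [-√3/2·-4 + (1/2)·-6, -1/2·-4 + -√3/2·-6] = (0.4641, 7.1962).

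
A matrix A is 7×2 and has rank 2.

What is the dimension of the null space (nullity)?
0

The rank-nullity theorem for an m×n matrix states:
rank(A) + nullity(A) = n (the number of columns).
Here n = 2 and rank(A) = 2, so nullity(A) = 2 - 2 = 0.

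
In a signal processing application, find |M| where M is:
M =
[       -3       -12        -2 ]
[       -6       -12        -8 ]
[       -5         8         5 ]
det(M) = -636

Expand along row 0 (cofactor expansion): det(M) = a*(e*i - f*h) - b*(d*i - f*g) + c*(d*h - e*g), where the 3×3 is [[a, b, c], [d, e, f], [g, h, i]].
Minor M_00 = (-12)*(5) - (-8)*(8) = -60 + 64 = 4.
Minor M_01 = (-6)*(5) - (-8)*(-5) = -30 - 40 = -70.
Minor M_02 = (-6)*(8) - (-12)*(-5) = -48 - 60 = -108.
det(M) = (-3)*(4) - (-12)*(-70) + (-2)*(-108) = -12 - 840 + 216 = -636.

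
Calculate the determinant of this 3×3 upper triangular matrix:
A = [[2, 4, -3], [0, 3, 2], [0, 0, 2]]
12

The determinant of a triangular matrix is the product of its diagonal entries (the off-diagonal entries above the diagonal do not affect it).
det(A) = (2) * (3) * (2) = 12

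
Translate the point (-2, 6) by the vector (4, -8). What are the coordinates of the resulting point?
(2, -2)

Translation by (4, -8):
x' = -2 + 4 = 2
y' = 6 + -8 = -2
Homogeneous matrix: [[1, 0, 4], [0, 1, -8], [0, 0, 1]]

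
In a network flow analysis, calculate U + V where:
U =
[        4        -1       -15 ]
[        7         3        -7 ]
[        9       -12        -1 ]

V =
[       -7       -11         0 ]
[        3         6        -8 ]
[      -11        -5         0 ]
U + V =
[       -3       -12       -15 ]
[       10         9       -15 ]
[       -2       -17        -1 ]

Matrix addition is elementwise: (U+V)[i][j] = U[i][j] + V[i][j].
  (U+V)[0][0] = (4) + (-7) = -3
  (U+V)[0][1] = (-1) + (-11) = -12
  (U+V)[0][2] = (-15) + (0) = -15
  (U+V)[1][0] = (7) + (3) = 10
  (U+V)[1][1] = (3) + (6) = 9
  (U+V)[1][2] = (-7) + (-8) = -15
  (U+V)[2][0] = (9) + (-11) = -2
  (U+V)[2][1] = (-12) + (-5) = -17
  (U+V)[2][2] = (-1) + (0) = -1
U + V =
[       -3       -12       -15 ]
[       10         9       -15 ]
[       -2       -17        -1 ]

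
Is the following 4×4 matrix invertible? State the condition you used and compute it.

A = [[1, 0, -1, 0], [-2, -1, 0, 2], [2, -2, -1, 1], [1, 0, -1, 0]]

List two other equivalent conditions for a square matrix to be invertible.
No, not invertible; det(A) = 0 (two rows are equal, so the rows are linearly dependent). Equivalent conditions (failing for this A): rank(A) < 4; Ax = 0 has non-trivial solutions; 0 is an eigenvalue; the columns are linearly dependent.

To check invertibility, compute det(A).
In this matrix, row 0 and the last row are identical, so one row is a scalar multiple of another and the rows are linearly dependent.
A matrix with linearly dependent rows has det = 0 and is not invertible.
Equivalent failed conditions:
- rank(A) < 4.
- Ax = 0 has non-trivial solutions.
- 0 is an eigenvalue.
- The columns are linearly dependent.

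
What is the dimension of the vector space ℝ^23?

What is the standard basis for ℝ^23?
Dimension = 23; standard basis = {e_1, e_2, e_3, …, e_23}

ℝ^23 is the space of 23-tuples of real numbers; its dimension is 23.
The standard basis consists of 23 vectors: e_1, e_2, e_3, …, e_23, where e_i is the vector with 1 in position i and 0 elsewhere.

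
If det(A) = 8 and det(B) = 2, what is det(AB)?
16

Use the multiplicative property of determinants: det(AB) = det(A)*det(B).
det(AB) = (8)*(2) = 16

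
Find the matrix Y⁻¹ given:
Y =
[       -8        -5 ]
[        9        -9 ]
det(Y) = 117
Y⁻¹ =
[    -1/13     5/117 ]
[    -1/13    -8/117 ]

For a 2×2 matrix Y = [[a, b], [c, d]] with det(Y) ≠ 0, Y⁻¹ = (1/det(Y)) * [[d, -b], [-c, a]].
det(Y) = (-8)*(-9) - (-5)*(9) = 72 + 45 = 117.
Y⁻¹ = (1/117) * [[-9, 5], [-9, -8]].
Dividing each entry by 117 and reducing:
Y⁻¹ =
[    -1/13     5/117 ]
[    -1/13    -8/117 ]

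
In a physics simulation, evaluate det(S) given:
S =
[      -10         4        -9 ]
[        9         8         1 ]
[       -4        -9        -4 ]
det(S) = 799

Expand along row 0 (cofactor expansion): det(S) = a*(e*i - f*h) - b*(d*i - f*g) + c*(d*h - e*g), where the 3×3 is [[a, b, c], [d, e, f], [g, h, i]].
Minor M_00 = (8)*(-4) - (1)*(-9) = -32 + 9 = -23.
Minor M_01 = (9)*(-4) - (1)*(-4) = -36 + 4 = -32.
Minor M_02 = (9)*(-9) - (8)*(-4) = -81 + 32 = -49.
det(S) = (-10)*(-23) - (4)*(-32) + (-9)*(-49) = 230 + 128 + 441 = 799.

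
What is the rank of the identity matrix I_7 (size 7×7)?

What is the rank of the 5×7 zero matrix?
rank(I_7) = 7, rank(0) = 0

The identity I_7 has 7 columns that are the standard basis vectors e_1, …, e_7. These are linearly independent, so all 7 columns are pivots and rank(I_7) = 7.
The 5×7 zero matrix has every entry zero, so every row is the zero row and there are no pivots; rank(0) = 0.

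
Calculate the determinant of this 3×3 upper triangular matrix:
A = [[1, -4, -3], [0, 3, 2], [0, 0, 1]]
3

The determinant of a triangular matrix is the product of its diagonal entries (the off-diagonal entries above the diagonal do not affect it).
det(A) = (1) * (3) * (1) = 3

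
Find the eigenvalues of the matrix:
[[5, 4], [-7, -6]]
λ = -2 and λ = 1

Characteristic equation: det(A - λI) = 0
λ² - (trace)λ + (det) = 0
λ² - (-1)λ + (-2) = 0
λ² + 1λ - 2 = 0
Solving: λ = -2, 1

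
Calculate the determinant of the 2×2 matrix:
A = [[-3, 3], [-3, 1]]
6

For A = [[a, b], [c, d]], det(A) = a*d - b*c.
det(A) = (-3)*(1) - (3)*(-3) = -3 - -9 = 6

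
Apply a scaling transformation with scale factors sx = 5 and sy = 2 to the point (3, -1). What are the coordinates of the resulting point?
(15, -2)

Scaling matrix:
[[5, 0], [0, 2]]
Result: (3 × 5, -1 × 2) = (15, -2)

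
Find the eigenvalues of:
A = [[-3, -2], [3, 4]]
λ = -2, 3

Solve det(A - λI) = 0. For a 2×2 matrix this is λ² - (trace)λ + det = 0.
trace(A) = -3 + 4 = 1.
det(A) = (-3)*(4) - (-2)*(3) = -12 + 6 = -6.
Characteristic equation: λ² - (1)λ + (-6) = 0.
Discriminant: (1)² - 4*(-6) = 1 + 24 = 25.
Roots: λ = (1 ± √25) / 2 = -2, 3.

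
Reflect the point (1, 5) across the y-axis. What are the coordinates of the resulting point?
(-1, 5)

Reflection across y-axis: (1, 5) → (-1, 5)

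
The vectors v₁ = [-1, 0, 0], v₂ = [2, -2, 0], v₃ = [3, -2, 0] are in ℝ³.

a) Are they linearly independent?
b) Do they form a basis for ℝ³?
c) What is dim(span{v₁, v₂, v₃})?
Not independent, not a basis, dim(span) = 2

Check whether v₃ can be written as a linear combination of v₁ and v₂.
v₃ = (-1)·v₁ + (1)·v₂ = [3, -2, 0], so the three vectors are linearly dependent.
Thus they do not form a basis for ℝ³, and dim(span{v₁, v₂, v₃}) = 2 (spanned by v₁ and v₂).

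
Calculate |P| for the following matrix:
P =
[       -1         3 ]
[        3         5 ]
det(P) = -14

For a 2×2 matrix [[a, b], [c, d]], det = a*d - b*c.
det(P) = (-1)*(5) - (3)*(3) = -5 - 9 = -14.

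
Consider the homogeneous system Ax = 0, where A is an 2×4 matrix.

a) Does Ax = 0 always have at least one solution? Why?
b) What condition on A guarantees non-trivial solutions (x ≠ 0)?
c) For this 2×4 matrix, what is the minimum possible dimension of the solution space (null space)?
a) Yes, x = 0 is always a solution. b) When A has linearly dependent columns (rank < n). c) Minimum nullity = 2.

a) x = 0 satisfies A·0 = 0, so the zero vector is always a solution.
b) Non-trivial solutions exist iff the columns of A are linearly dependent, equivalently rank(A) < n (the number of columns).
c) By rank-nullity, rank(A) + nullity(A) = n = 4. Since A has only 2 rows, rank(A) ≤ 2, so nullity(A) ≥ 4 - 2 = 2.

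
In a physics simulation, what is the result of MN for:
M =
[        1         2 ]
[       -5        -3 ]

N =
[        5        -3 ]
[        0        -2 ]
MN =
[        5        -7 ]
[      -25        21 ]

Matrix multiplication: (MN)[i][j] = sum over k of M[i][k] * N[k][j].
  (MN)[0][0] = (1)*(5) + (2)*(0) = 5
  (MN)[0][1] = (1)*(-3) + (2)*(-2) = -7
  (MN)[1][0] = (-5)*(5) + (-3)*(0) = -25
  (MN)[1][1] = (-5)*(-3) + (-3)*(-2) = 21
MN =
[        5        -7 ]
[      -25        21 ]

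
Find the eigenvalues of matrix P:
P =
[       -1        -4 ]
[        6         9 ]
λ = 3, 5

Solve det(P - λI) = 0. For a 2×2 matrix the characteristic equation is λ² - (trace)λ + det = 0.
trace(P) = a + d = -1 + 9 = 8.
det(P) = a*d - b*c = (-1)*(9) - (-4)*(6) = -9 + 24 = 15.
Characteristic equation: λ² - (8)λ + (15) = 0.
Discriminant = (8)² - 4*(15) = 64 - 60 = 4.
λ = (8 ± √4) / 2 = (8 ± 2) / 2 = 3, 5.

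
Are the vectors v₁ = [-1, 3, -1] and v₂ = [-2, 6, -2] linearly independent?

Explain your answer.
No, linearly dependent (v₂ = 2·v₁)

Check whether there is a scalar k with v₂ = k·v₁.
Comparing components, k = 2 satisfies 2·[-1, 3, -1] = [-2, 6, -2].
Since v₂ is a scalar multiple of v₁, the two vectors are linearly dependent.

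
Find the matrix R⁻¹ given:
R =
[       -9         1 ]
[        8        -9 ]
det(R) = 73
R⁻¹ =
[    -9/73     -1/73 ]
[    -8/73     -9/73 ]

For a 2×2 matrix R = [[a, b], [c, d]] with det(R) ≠ 0, R⁻¹ = (1/det(R)) * [[d, -b], [-c, a]].
det(R) = (-9)*(-9) - (1)*(8) = 81 - 8 = 73.
R⁻¹ = (1/73) * [[-9, -1], [-8, -9]].
Dividing each entry by 73 and reducing:
R⁻¹ =
[    -9/73     -1/73 ]
[    -8/73     -9/73 ]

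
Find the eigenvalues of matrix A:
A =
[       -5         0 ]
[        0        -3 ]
λ = -5, -3

Solve det(A - λI) = 0. For a 2×2 matrix the characteristic equation is λ² - (trace)λ + det = 0.
trace(A) = a + d = -5 - 3 = -8.
det(A) = a*d - b*c = (-5)*(-3) - (0)*(0) = 15 - 0 = 15.
Characteristic equation: λ² - (-8)λ + (15) = 0.
Discriminant = (-8)² - 4*(15) = 64 - 60 = 4.
λ = (-8 ± √4) / 2 = (-8 ± 2) / 2 = -5, -3.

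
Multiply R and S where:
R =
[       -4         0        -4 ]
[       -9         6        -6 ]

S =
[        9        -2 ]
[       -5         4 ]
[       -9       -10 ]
RS =
[        0        48 ]
[      -57       102 ]

Matrix multiplication: (RS)[i][j] = sum over k of R[i][k] * S[k][j].
  (RS)[0][0] = (-4)*(9) + (0)*(-5) + (-4)*(-9) = 0
  (RS)[0][1] = (-4)*(-2) + (0)*(4) + (-4)*(-10) = 48
  (RS)[1][0] = (-9)*(9) + (6)*(-5) + (-6)*(-9) = -57
  (RS)[1][1] = (-9)*(-2) + (6)*(4) + (-6)*(-10) = 102
RS =
[        0        48 ]
[      -57       102 ]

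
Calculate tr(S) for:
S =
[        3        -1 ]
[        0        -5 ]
tr(S) = 3 - 5 = -2

The trace of a square matrix is the sum of its diagonal entries.
Diagonal entries of S: S[0][0] = 3, S[1][1] = -5.
tr(S) = 3 - 5 = -2.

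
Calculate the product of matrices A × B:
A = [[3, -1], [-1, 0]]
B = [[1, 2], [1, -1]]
[[2, 7], [-1, -2]]

Matrix multiplication:
C[0][0] = 3×1 + -1×1 = 2
C[0][1] = 3×2 + -1×-1 = 7
C[1][0] = -1×1 + 0×1 = -1
C[1][1] = -1×2 + 0×-1 = -2
Result: [[2, 7], [-1, -2]]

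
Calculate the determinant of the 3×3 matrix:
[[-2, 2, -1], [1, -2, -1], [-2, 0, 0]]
8

Expansion along first row:
det = -2·det([[-2,-1],[0,0]]) - 2·det([[1,-1],[-2,0]]) + -1·det([[1,-2],[-2,0]])
    = -2·(-2·0 - -1·0) - 2·(1·0 - -1·-2) + -1·(1·0 - -2·-2)
    = -2·0 - 2·-2 + -1·-4
    = 0 + 4 + 4 = 8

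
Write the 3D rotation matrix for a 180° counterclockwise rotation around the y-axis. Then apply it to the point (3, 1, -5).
R = [[-1, 0, 0], [0, 1, 0], [0, 0, -1]]; R·(3, 1, -5) = (-3, 1, 5)

Rotation matrix for 180° around y-axis:
cos(180°) = -1, sin(180°) = 0
R = [[-1, 0, 0], [0, 1, 0], [0, 0, -1]]
Apply to (3, 1, -5): R·[3, 1, -5]ᵀ = (-3, 1, 5)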